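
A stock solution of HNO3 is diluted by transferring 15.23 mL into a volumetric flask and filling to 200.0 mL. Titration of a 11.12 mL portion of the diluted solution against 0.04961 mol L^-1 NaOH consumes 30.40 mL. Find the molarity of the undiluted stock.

1.78 M

n(NaOH) = 0.04961 x 0.03040 = 0.001508 mol.
n(HNO3) in the aliquot = 0.001508 mol.
[diluted HNO3] = 0.001508 / 0.01112 = 0.1356 M.
Dilution factor = 200.0/15.23 = 13.13, so [stock] = 0.1356 x 13.13 = 1.78 M.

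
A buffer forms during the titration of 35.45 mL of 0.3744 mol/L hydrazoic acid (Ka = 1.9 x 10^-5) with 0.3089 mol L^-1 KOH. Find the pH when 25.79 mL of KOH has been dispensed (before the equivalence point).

Initial n(HN3) = 0.3744 x 0.03545 = 0.01327 mol.
n(KOH) added = 0.3089 x 0.02579 = 0.007967 mol, converting that many moles of HN3 to N3-.
Remaining n(HN3) = 0.005306 mol; n(N3-) = 0.007967 mol.
By Henderson-Hasselbalch, pH = pKa + log([A^-]/[HA]) = 4.72 + log(0.007967/0.005306) = 4.72 + (+0.18) = 4.90.

4.90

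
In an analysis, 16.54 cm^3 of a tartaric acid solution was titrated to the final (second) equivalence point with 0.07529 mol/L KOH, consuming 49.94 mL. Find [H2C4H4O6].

n(KOH) = 0.07529 x 0.04994 = 0.003760 mol.
At the final (second) equivalence point, 2 mol OH^- react per mol H2C4H4O6, so n(H2C4H4O6) = 0.003760 / 2 = 0.001880 mol.
[H2C4H4O6] = 0.001880 / 0.01654 L = 0.114 M.

0.114 M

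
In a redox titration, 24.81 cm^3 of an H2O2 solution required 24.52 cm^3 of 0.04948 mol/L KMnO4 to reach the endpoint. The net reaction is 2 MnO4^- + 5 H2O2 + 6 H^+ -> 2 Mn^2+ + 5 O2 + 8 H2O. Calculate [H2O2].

n(KMnO4) = 0.04948 x 0.02452 = 0.001213 mol.
From the balanced equation, 2 mol KMnO4 reacts with 5 mol H2O2, so n(H2O2) = 0.001213 x 5/2 = 0.003033 mol.
[H2O2] = 0.003033 / 0.02481 L = 0.122 M.

0.122 M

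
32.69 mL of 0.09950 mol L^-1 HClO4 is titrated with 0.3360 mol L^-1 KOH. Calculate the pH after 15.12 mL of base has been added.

12.58

n(acid) = 0.09950 x 0.03269 = 0.003253 mol; n(KOH) added = 0.3360 x 0.01512 = 0.005080 mol.
Base is in excess by 0.005080 - 0.003253 = 0.001828 mol in a total volume of 0.04781 L.
[OH^-] = 0.001828/0.04781 = 0.03823 M, so pOH = 1.42 and pH = 14.00 - 1.42 = 12.58.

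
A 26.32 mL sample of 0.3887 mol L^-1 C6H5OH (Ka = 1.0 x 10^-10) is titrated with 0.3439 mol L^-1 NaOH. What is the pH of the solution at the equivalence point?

11.63

n(C6H5OH) = 0.3887 x 0.02632 = 0.01023 mol; V(NaOH) at equivalence = 0.01023/0.3439 = 0.02975 L.
At equivalence all the acid is converted to C6H5O-; total volume = 0.02632 + 0.02975 = 0.05607 L, so [C6H5O-] = 0.01023/0.05607 = 0.1825 M.
Kb = Kw/Ka = 1.0e-14 / 1.0 x 10^-10 = 0.000100.
[OH^-] = sqrt(Kb x [C6H5O-]) = sqrt(0.000100 x 0.1825) = 0.00427 M.
pOH = 2.37, so pH = 14.00 - 2.37 = 11.63.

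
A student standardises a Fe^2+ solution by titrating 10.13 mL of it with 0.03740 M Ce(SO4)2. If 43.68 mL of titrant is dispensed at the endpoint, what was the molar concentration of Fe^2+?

0.161 M

n(Ce(SO4)2) = 0.03740 x 0.04368 = 0.001634 mol.
From the balanced equation, 1 mol Ce(SO4)2 reacts with 1 mol Fe^2+, so n(Fe^2+) = 0.001634 x 1/1 = 0.001634 mol.
[Fe^2+] = 0.001634 / 0.01013 L = 0.161 M.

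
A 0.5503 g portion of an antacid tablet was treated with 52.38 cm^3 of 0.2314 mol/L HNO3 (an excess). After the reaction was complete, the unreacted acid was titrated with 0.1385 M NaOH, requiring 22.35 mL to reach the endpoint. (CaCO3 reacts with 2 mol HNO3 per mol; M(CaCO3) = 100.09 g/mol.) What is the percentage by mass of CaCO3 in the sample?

82.1%

Total n(HNO3) added = 0.2314 x 0.05238 = 0.01212 mol.
n(NaOH) used = 0.1385 x 0.02235 = 0.003095 mol, which equals the excess n(HNO3).
So n(HNO3) consumed by the sample = 0.01212 - 0.003095 = 0.009025 mol.
n(CaCO3) = 0.009025 / 2 = 0.004513 mol.
mass CaCO3 = 0.004513 x 100.09 = 0.4517 g, so %CaCO3 = 0.4517/0.5503 x 100 = 82.1%.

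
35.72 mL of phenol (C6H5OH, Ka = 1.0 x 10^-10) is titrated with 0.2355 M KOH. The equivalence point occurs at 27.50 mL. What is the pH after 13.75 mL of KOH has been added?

10.00

13.75 mL is exactly half the equivalence volume (27.50/2), i.e. the half-equivalence point.
There, n(HA) = n(A^-), so pH = pKa = -log(1.0 x 10^-10) = 10.00.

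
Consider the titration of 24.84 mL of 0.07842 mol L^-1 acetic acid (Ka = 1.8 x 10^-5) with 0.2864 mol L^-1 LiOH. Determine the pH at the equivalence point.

n(CH3COOH) = 0.07842 x 0.02484 = 0.001948 mol; V(LiOH) at equivalence = 0.001948/0.2864 = 0.006802 L.
At equivalence all the acid is converted to CH3COO-; total volume = 0.02484 + 0.006802 = 0.03164 L, so [CH3COO-] = 0.001948/0.03164 = 0.06156 M.
Kb = Kw/Ka = 1.0e-14 / 1.8 x 10^-5 = 5.56e-10.
[OH^-] = sqrt(Kb x [CH3COO-]) = sqrt(5.56e-10 x 0.06156) = 5.85e-6 M.
pOH = 5.23, so pH = 14.00 - 5.23 = 8.77.

8.77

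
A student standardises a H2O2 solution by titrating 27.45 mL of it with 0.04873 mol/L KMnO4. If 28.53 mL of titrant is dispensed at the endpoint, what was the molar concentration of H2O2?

n(KMnO4) = 0.04873 x 0.02853 = 0.001390 mol.
From the balanced equation, 2 mol KMnO4 reacts with 5 mol H2O2, so n(H2O2) = 0.001390 x 5/2 = 0.003476 mol.
[H2O2] = 0.003476 / 0.02745 L = 0.127 M.

0.127 M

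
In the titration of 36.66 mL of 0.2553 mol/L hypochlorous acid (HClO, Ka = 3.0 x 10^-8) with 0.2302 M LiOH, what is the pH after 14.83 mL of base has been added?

Initial n(HClO) = 0.2553 x 0.03666 = 0.009359 mol.
n(LiOH) added = 0.2302 x 0.01483 = 0.003414 mol, converting that many moles of HClO to ClO-.
Remaining n(HClO) = 0.005945 mol; n(ClO-) = 0.003414 mol.
By Henderson-Hasselbalch, pH = pKa + log([A^-]/[HA]) = 7.52 + log(0.003414/0.005945) = 7.52 + (-0.24) = 7.28.

7.28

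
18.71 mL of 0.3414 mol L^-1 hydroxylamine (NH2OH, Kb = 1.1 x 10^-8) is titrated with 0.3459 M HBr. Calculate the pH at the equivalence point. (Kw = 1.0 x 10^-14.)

3.40

n(NH2OH) = 0.3414 x 0.01871 = 0.006388 mol; V(HBr) at equivalence = 0.006388/0.3459 = 0.01847 L.
At equivalence the base is fully converted to NH3OH+; total volume = 0.03718 L, so [NH3OH+] = 0.006388/0.03718 = 0.1718 M.
Ka(NH3OH+) = Kw/Kb = 1.0e-14 / 1.1 x 10^-8 = 9.09e-7.
[H^+] = sqrt(Ka x [NH3OH+]) = sqrt(9.09e-7 x 0.1718) = 0.000395 M.
pH = -log(0.000395) = 3.40.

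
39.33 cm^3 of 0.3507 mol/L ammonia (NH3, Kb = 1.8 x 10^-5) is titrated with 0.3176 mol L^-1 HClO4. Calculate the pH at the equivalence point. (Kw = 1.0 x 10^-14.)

n(NH3) = 0.3507 x 0.03933 = 0.01379 mol; V(HClO4) at equivalence = 0.01379/0.3176 = 0.04343 L.
At equivalence the base is fully converted to NH4+; total volume = 0.08276 L, so [NH4+] = 0.01379/0.08276 = 0.1667 M.
Ka(NH4+) = Kw/Kb = 1.0e-14 / 1.8 x 10^-5 = 5.56e-10.
[H^+] = sqrt(Ka x [NH4+]) = sqrt(5.56e-10 x 0.1667) = 9.62e-6 M.
pH = -log(9.62e-6) = 5.02.

5.02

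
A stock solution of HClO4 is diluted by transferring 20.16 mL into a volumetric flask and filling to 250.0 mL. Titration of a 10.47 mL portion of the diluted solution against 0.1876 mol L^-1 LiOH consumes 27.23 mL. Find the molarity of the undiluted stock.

6.05 M

n(LiOH) = 0.1876 x 0.02723 = 0.005108 mol.
n(HClO4) in the aliquot = 0.005108 mol.
[diluted HClO4] = 0.005108 / 0.01047 = 0.4879 M.
Dilution factor = 250.0/20.16 = 12.40, so [stock] = 0.4879 x 12.40 = 6.05 M.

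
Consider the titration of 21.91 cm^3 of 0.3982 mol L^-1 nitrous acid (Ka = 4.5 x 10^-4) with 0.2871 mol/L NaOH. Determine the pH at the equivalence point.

n(HNO2) = 0.3982 x 0.02191 = 0.008725 mol; V(NaOH) at equivalence = 0.008725/0.2871 = 0.03039 L.
At equivalence all the acid is converted to NO2-; total volume = 0.02191 + 0.03039 = 0.05230 L, so [NO2-] = 0.008725/0.05230 = 0.1668 M.
Kb = Kw/Ka = 1.0e-14 / 4.5 x 10^-4 = 2.22e-11.
[OH^-] = sqrt(Kb x [NO2-]) = sqrt(2.22e-11 x 0.1668) = 1.93e-6 M.
pOH = 5.72, so pH = 14.00 - 5.72 = 8.28.

8.28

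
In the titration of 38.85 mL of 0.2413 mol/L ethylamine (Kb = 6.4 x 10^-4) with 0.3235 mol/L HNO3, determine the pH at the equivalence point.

n(C2H5NH2) = 0.2413 x 0.03885 = 0.009375 mol; V(HNO3) at equivalence = 0.009375/0.3235 = 0.02898 L.
At equivalence the base is fully converted to C2H5NH3+; total volume = 0.06783 L, so [C2H5NH3+] = 0.009375/0.06783 = 0.1382 M.
Ka(C2H5NH3+) = Kw/Kb = 1.0e-14 / 6.4 x 10^-4 = 1.56e-11.
[H^+] = sqrt(Ka x [C2H5NH3+]) = sqrt(1.56e-11 x 0.1382) = 1.47e-6 M.
pH = -log(1.47e-6) = 5.83.

5.83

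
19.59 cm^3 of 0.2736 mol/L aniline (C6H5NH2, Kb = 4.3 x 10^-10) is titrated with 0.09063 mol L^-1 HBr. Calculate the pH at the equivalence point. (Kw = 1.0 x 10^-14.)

n(C6H5NH2) = 0.2736 x 0.01959 = 0.005360 mol; V(HBr) at equivalence = 0.005360/0.09063 = 0.05914 L.
At equivalence the base is fully converted to C6H5NH3+; total volume = 0.07873 L, so [C6H5NH3+] = 0.005360/0.07873 = 0.06808 M.
Ka(C6H5NH3+) = Kw/Kb = 1.0e-14 / 4.3 x 10^-10 = 2.33e-5.
[H^+] = sqrt(Ka x [C6H5NH3+]) = sqrt(2.33e-5 x 0.06808) = 0.00126 M.
pH = -log(0.00126) = 2.90.

2.90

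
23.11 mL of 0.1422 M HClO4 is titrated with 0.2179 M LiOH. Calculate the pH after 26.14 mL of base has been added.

12.69

n(acid) = 0.1422 x 0.02311 = 0.003286 mol; n(LiOH) added = 0.2179 x 0.02614 = 0.005696 mol.
Base is in excess by 0.005696 - 0.003286 = 0.002410 mol in a total volume of 0.04925 L.
[OH^-] = 0.002410/0.04925 = 0.04893 M, so pOH = 1.31 and pH = 14.00 - 1.31 = 12.69.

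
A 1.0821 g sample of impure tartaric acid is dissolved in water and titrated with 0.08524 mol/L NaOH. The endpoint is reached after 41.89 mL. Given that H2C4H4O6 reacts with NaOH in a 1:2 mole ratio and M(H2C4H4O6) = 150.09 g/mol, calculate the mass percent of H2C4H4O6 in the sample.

24.8%

n(NaOH) = 0.08524 x 0.04189 = 0.003571 mol.
n(H2C4H4O6) = 0.003571 / 2 = 0.001785 mol.
mass of H2C4H4O6 = 0.001785 x 150.09 = 0.2680 g.
% purity = 0.2680 / 1.0821 x 100 = 24.8%.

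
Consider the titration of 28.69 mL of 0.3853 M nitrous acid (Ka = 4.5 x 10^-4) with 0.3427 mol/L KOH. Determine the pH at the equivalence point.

n(HNO2) = 0.3853 x 0.02869 = 0.01105 mol; V(KOH) at equivalence = 0.01105/0.3427 = 0.03226 L.
At equivalence all the acid is converted to NO2-; total volume = 0.02869 + 0.03226 = 0.06095 L, so [NO2-] = 0.01105/0.06095 = 0.1814 M.
Kb = Kw/Ka = 1.0e-14 / 4.5 x 10^-4 = 2.22e-11.
[OH^-] = sqrt(Kb x [NO2-]) = sqrt(2.22e-11 x 0.1814) = 2.01e-6 M.
pOH = 5.70, so pH = 14.00 - 5.70 = 8.30.

8.30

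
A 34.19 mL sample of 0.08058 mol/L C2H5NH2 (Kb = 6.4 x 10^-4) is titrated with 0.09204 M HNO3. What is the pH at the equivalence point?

6.09

n(C2H5NH2) = 0.08058 x 0.03419 = 0.002755 mol; V(HNO3) at equivalence = 0.002755/0.09204 = 0.02993 L.
At equivalence the base is fully converted to C2H5NH3+; total volume = 0.06412 L, so [C2H5NH3+] = 0.002755/0.06412 = 0.04296 M.
Ka(C2H5NH3+) = Kw/Kb = 1.0e-14 / 6.4 x 10^-4 = 1.56e-11.
[H^+] = sqrt(Ka x [C2H5NH3+]) = sqrt(1.56e-11 x 0.04296) = 8.19e-7 M.
pH = -log(8.19e-7) = 6.09.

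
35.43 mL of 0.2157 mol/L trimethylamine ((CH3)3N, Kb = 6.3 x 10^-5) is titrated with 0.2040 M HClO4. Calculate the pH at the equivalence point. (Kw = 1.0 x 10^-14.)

5.39

n((CH3)3N) = 0.2157 x 0.03543 = 0.007642 mol; V(HClO4) at equivalence = 0.007642/0.2040 = 0.03746 L.
At equivalence the base is fully converted to (CH3)3NH+; total volume = 0.07289 L, so [(CH3)3NH+] = 0.007642/0.07289 = 0.1048 M.
Ka((CH3)3NH+) = Kw/Kb = 1.0e-14 / 6.3 x 10^-5 = 1.59e-10.
[H^+] = sqrt(Ka x [(CH3)3NH+]) = sqrt(1.59e-10 x 0.1048) = 4.08e-6 M.
pH = -log(4.08e-6) = 5.39.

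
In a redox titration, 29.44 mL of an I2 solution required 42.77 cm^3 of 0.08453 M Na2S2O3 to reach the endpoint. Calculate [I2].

0.0614 M

n(Na2S2O3) = 0.08453 x 0.04277 = 0.003615 mol.
From the balanced equation, 2 mol Na2S2O3 reacts with 1 mol I2, so n(I2) = 0.003615 x 1/2 = 0.001808 mol.
[I2] = 0.001808 / 0.02944 L = 0.0614 M.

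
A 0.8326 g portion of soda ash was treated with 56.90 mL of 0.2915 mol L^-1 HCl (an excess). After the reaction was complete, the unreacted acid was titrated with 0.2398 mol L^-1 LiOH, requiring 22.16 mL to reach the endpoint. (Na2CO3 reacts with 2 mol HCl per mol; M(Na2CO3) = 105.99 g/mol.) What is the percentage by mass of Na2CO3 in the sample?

Total n(HCl) added = 0.2915 x 0.05690 = 0.01659 mol.
n(LiOH) used = 0.2398 x 0.02216 = 0.005314 mol, which equals the excess n(HCl).
So n(HCl) consumed by the sample = 0.01659 - 0.005314 = 0.01127 mol.
n(Na2CO3) = 0.01127 / 2 = 0.005636 mol.
mass Na2CO3 = 0.005636 x 105.99 = 0.5974 g, so %Na2CO3 = 0.5974/0.8326 x 100 = 71.7%.

71.7%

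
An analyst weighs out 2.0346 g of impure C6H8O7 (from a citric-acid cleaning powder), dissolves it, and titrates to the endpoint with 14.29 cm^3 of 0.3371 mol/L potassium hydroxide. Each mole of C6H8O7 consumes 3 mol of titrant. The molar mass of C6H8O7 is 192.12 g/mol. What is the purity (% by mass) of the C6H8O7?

n(KOH) = 0.3371 x 0.01429 = 0.004817 mol.
n(C6H8O7) = 0.004817 / 3 = 0.001606 mol.
mass of C6H8O7 = 0.001606 x 192.12 = 0.3085 g.
% purity = 0.3085 / 2.0346 x 100 = 15.2%.

15.2%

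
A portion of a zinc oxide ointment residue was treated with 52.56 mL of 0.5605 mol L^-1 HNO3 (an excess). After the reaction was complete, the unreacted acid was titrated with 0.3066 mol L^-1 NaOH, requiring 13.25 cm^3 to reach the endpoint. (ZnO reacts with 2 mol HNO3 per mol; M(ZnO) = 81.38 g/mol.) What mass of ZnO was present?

1.03 g

Total n(HNO3) added = 0.5605 x 0.05256 = 0.02946 mol.
n(NaOH) used = 0.3066 x 0.01325 = 0.004062 mol, which equals the excess n(HNO3).
So n(HNO3) consumed by the sample = 0.02946 - 0.004062 = 0.02540 mol.
n(ZnO) = 0.02540 / 2 = 0.01270 mol.
mass = 0.01270 mol x 81.38 g/mol = 1.03 g.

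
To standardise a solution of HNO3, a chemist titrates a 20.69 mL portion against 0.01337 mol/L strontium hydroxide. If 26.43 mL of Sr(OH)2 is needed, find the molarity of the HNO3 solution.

0.0342 M

n(Sr(OH)2) delivered = 0.01337 x 0.02643 = 0.0003534 mol.
The reaction is 2 HNO3 + 1 Sr(OH)2, so n(HNO3) = 0.0003534 x 2/1 = 0.0007067 mol.
[HNO3] = 0.0007067 mol / 0.02069 L = 0.0342 M.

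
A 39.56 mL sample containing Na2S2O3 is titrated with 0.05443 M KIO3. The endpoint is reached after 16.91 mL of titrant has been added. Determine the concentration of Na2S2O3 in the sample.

n(KIO3) = 0.05443 x 0.01691 = 0.0009204 mol.
From the balanced equation, 1 mol KIO3 reacts with 6 mol Na2S2O3, so n(Na2S2O3) = 0.0009204 x 6/1 = 0.005522 mol.
[Na2S2O3] = 0.005522 / 0.03956 L = 0.140 M.

0.140 M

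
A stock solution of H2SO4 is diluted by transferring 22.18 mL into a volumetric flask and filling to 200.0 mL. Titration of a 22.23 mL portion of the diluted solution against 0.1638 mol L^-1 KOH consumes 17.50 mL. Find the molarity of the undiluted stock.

0.581 M

n(KOH) = 0.1638 x 0.01750 = 0.002866 mol.
n(H2SO4) in the aliquot = 0.002866 x 1/2 = 0.001433 mol.
[diluted H2SO4] = 0.001433 / 0.02223 = 0.06447 M.
Dilution factor = 200.0/22.18 = 9.017, so [stock] = 0.06447 x 9.017 = 0.581 M.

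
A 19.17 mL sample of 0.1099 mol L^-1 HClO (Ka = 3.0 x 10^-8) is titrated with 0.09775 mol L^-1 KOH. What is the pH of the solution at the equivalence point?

n(HClO) = 0.1099 x 0.01917 = 0.002107 mol; V(KOH) at equivalence = 0.002107/0.09775 = 0.02155 L.
At equivalence all the acid is converted to ClO-; total volume = 0.01917 + 0.02155 = 0.04072 L, so [ClO-] = 0.002107/0.04072 = 0.05173 M.
Kb = Kw/Ka = 1.0e-14 / 3.0 x 10^-8 = 3.33e-7.
[OH^-] = sqrt(Kb x [ClO-]) = sqrt(3.33e-7 x 0.05173) = 0.000131 M.
pOH = 3.88, so pH = 14.00 - 3.88 = 10.12.

10.12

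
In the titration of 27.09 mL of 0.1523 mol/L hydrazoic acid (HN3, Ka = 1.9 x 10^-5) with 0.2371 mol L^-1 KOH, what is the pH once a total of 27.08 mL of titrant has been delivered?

12.63

n(acid) = 0.1523 x 0.02709 = 0.004126 mol; n(KOH) added = 0.2371 x 0.02708 = 0.006421 mol.
Base is in excess by 0.006421 - 0.004126 = 0.002295 mol in a total volume of 0.05417 L.
[OH^-] = 0.002295/0.05417 = 0.04236 M, so pOH = 1.37 and pH = 14.00 - 1.37 = 12.63.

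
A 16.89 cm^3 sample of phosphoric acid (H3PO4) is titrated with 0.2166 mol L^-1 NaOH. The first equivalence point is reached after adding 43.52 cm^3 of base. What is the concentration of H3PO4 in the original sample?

n(NaOH) = 0.2166 x 0.04352 = 0.009426 mol.
At the first equivalence point, 1 mol OH^- react per mol H3PO4, so n(H3PO4) = 0.009426 / 1 = 0.009426 mol.
[H3PO4] = 0.009426 / 0.01689 L = 0.558 M.

0.558 M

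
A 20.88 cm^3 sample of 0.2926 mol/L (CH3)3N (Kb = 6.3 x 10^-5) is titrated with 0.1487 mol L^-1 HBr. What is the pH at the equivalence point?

5.40

n((CH3)3N) = 0.2926 x 0.02088 = 0.006109 mol; V(HBr) at equivalence = 0.006109/0.1487 = 0.04109 L.
At equivalence the base is fully converted to (CH3)3NH+; total volume = 0.06197 L, so [(CH3)3NH+] = 0.006109/0.06197 = 0.09859 M.
Ka((CH3)3NH+) = Kw/Kb = 1.0e-14 / 6.3 x 10^-5 = 1.59e-10.
[H^+] = sqrt(Ka x [(CH3)3NH+]) = sqrt(1.59e-10 x 0.09859) = 3.96e-6 M.
pH = -log(3.96e-6) = 5.40.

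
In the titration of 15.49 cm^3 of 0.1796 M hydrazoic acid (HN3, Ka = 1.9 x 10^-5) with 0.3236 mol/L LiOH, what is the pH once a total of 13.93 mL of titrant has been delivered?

12.77

n(acid) = 0.1796 x 0.01549 = 0.002782 mol; n(LiOH) added = 0.3236 x 0.01393 = 0.004508 mol.
Base is in excess by 0.004508 - 0.002782 = 0.001726 mol in a total volume of 0.02942 L.
[OH^-] = 0.001726/0.02942 = 0.05866 M, so pOH = 1.23 and pH = 14.00 - 1.23 = 12.77.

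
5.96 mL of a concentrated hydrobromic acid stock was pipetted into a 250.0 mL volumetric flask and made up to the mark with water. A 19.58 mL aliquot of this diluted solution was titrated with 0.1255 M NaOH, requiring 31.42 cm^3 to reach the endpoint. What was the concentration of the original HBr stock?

n(NaOH) = 0.1255 x 0.03142 = 0.003943 mol.
n(HBr) in the aliquot = 0.003943 mol.
[diluted HBr] = 0.003943 / 0.01958 = 0.2014 M.
Dilution factor = 250.0/5.960 = 41.95, so [stock] = 0.2014 x 41.95 = 8.45 M.

8.45 M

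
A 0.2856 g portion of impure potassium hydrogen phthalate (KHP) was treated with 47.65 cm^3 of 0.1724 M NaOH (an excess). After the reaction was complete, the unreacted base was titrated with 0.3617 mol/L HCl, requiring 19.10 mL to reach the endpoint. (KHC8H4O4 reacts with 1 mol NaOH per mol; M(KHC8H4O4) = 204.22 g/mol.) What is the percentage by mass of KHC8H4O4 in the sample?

93.4%

Total n(NaOH) added = 0.1724 x 0.04765 = 0.008215 mol.
n(HCl) used = 0.3617 x 0.01910 = 0.006908 mol, which equals the excess n(NaOH).
So n(NaOH) consumed by the sample = 0.008215 - 0.006908 = 0.001306 mol.
n(KHC8H4O4) = 0.001306 / 1 = 0.001306 mol.
mass KHC8H4O4 = 0.001306 x 204.22 = 0.2668 g, so %KHC8H4O4 = 0.2668/0.2856 x 100 = 93.4%.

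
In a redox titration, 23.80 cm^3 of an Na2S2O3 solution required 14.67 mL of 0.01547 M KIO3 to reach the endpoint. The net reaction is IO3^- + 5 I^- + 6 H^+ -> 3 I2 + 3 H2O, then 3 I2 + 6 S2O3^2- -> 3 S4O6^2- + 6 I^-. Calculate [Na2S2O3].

n(KIO3) = 0.01547 x 0.01467 = 0.0002269 mol.
From the balanced equation, 1 mol KIO3 reacts with 6 mol Na2S2O3, so n(Na2S2O3) = 0.0002269 x 6/1 = 0.001362 mol.
[Na2S2O3] = 0.001362 / 0.02380 L = 0.0572 M.

0.0572 M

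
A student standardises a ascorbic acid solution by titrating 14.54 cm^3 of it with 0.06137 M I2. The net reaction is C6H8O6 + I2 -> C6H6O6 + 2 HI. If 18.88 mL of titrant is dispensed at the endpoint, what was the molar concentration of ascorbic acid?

0.0797 M

n(I2) = 0.06137 x 0.01888 = 0.001159 mol.
From the balanced equation, 1 mol I2 reacts with 1 mol ascorbic acid, so n(ascorbic acid) = 0.001159 x 1/1 = 0.001159 mol.
[ascorbic acid] = 0.001159 / 0.01454 L = 0.0797 M.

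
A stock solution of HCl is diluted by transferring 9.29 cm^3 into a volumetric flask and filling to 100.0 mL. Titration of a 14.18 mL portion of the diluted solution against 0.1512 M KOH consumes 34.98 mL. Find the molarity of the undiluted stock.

n(KOH) = 0.1512 x 0.03498 = 0.005289 mol.
n(HCl) in the aliquot = 0.005289 mol.
[diluted HCl] = 0.005289 / 0.01418 = 0.3730 M.
Dilution factor = 100.0/9.290 = 10.76, so [stock] = 0.3730 x 10.76 = 4.01 M.

4.01 M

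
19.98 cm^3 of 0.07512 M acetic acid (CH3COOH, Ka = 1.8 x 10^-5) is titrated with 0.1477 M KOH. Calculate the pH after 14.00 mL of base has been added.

12.22

n(acid) = 0.07512 x 0.01998 = 0.001501 mol; n(KOH) added = 0.1477 x 0.01400 = 0.002068 mol.
Base is in excess by 0.002068 - 0.001501 = 0.0005669 mol in a total volume of 0.03398 L.
[OH^-] = 0.0005669/0.03398 = 0.01668 M, so pOH = 1.78 and pH = 14.00 - 1.78 = 12.22.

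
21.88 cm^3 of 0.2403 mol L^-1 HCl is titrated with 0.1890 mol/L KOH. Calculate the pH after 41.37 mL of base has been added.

12.61

n(acid) = 0.2403 x 0.02188 = 0.005258 mol; n(KOH) added = 0.1890 x 0.04137 = 0.007819 mol.
Base is in excess by 0.007819 - 0.005258 = 0.002561 mol in a total volume of 0.06325 L.
[OH^-] = 0.002561/0.06325 = 0.04049 M, so pOH = 1.39 and pH = 14.00 - 1.39 = 12.61.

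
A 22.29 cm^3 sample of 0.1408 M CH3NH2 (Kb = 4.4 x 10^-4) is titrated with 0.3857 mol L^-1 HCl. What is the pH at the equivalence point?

n(CH3NH2) = 0.1408 x 0.02229 = 0.003138 mol; V(HCl) at equivalence = 0.003138/0.3857 = 0.008137 L.
At equivalence the base is fully converted to CH3NH3+; total volume = 0.03043 L, so [CH3NH3+] = 0.003138/0.03043 = 0.1031 M.
Ka(CH3NH3+) = Kw/Kb = 1.0e-14 / 4.4 x 10^-4 = 2.27e-11.
[H^+] = sqrt(Ka x [CH3NH3+]) = sqrt(2.27e-11 x 0.1031) = 1.53e-6 M.
pH = -log(1.53e-6) = 5.81.

5.81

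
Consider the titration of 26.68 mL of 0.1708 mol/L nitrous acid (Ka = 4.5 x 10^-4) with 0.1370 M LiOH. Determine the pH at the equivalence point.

n(HNO2) = 0.1708 x 0.02668 = 0.004557 mol; V(LiOH) at equivalence = 0.004557/0.1370 = 0.03326 L.
At equivalence all the acid is converted to NO2-; total volume = 0.02668 + 0.03326 = 0.05994 L, so [NO2-] = 0.004557/0.05994 = 0.07602 M.
Kb = Kw/Ka = 1.0e-14 / 4.5 x 10^-4 = 2.22e-11.
[OH^-] = sqrt(Kb x [NO2-]) = sqrt(2.22e-11 x 0.07602) = 1.30e-6 M.
pOH = 5.89, so pH = 14.00 - 5.89 = 8.11.

8.11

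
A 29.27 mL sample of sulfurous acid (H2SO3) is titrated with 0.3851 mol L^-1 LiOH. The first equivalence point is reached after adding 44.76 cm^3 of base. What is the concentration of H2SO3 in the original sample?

0.589 M

n(LiOH) = 0.3851 x 0.04476 = 0.01724 mol.
At the first equivalence point, 1 mol OH^- react per mol H2SO3, so n(H2SO3) = 0.01724 / 1 = 0.01724 mol.
[H2SO3] = 0.01724 / 0.02927 L = 0.589 M.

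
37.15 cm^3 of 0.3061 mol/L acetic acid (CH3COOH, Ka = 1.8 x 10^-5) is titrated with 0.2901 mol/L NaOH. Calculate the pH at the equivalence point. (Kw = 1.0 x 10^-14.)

n(CH3COOH) = 0.3061 x 0.03715 = 0.01137 mol; V(NaOH) at equivalence = 0.01137/0.2901 = 0.03920 L.
At equivalence all the acid is converted to CH3COO-; total volume = 0.03715 + 0.03920 = 0.07635 L, so [CH3COO-] = 0.01137/0.07635 = 0.1489 M.
Kb = Kw/Ka = 1.0e-14 / 1.8 x 10^-5 = 5.56e-10.
[OH^-] = sqrt(Kb x [CH3COO-]) = sqrt(5.56e-10 x 0.1489) = 9.10e-6 M.
pOH = 5.04, so pH = 14.00 - 5.04 = 8.96.

8.96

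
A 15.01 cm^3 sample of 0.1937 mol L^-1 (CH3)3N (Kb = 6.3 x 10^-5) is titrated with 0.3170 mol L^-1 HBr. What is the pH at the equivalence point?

5.36

n((CH3)3N) = 0.1937 x 0.01501 = 0.002907 mol; V(HBr) at equivalence = 0.002907/0.3170 = 0.009172 L.
At equivalence the base is fully converted to (CH3)3NH+; total volume = 0.02418 L, so [(CH3)3NH+] = 0.002907/0.02418 = 0.1202 M.
Ka((CH3)3NH+) = Kw/Kb = 1.0e-14 / 6.3 x 10^-5 = 1.59e-10.
[H^+] = sqrt(Ka x [(CH3)3NH+]) = sqrt(1.59e-10 x 0.1202) = 4.37e-6 M.
pH = -log(4.37e-6) = 5.36.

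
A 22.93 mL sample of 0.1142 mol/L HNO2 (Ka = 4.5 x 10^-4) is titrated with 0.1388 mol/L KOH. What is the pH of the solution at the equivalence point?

8.07

n(HNO2) = 0.1142 x 0.02293 = 0.002619 mol; V(KOH) at equivalence = 0.002619/0.1388 = 0.01887 L.
At equivalence all the acid is converted to NO2-; total volume = 0.02293 + 0.01887 = 0.04180 L, so [NO2-] = 0.002619/0.04180 = 0.06265 M.
Kb = Kw/Ka = 1.0e-14 / 4.5 x 10^-4 = 2.22e-11.
[OH^-] = sqrt(Kb x [NO2-]) = sqrt(2.22e-11 x 0.06265) = 1.18e-6 M.
pOH = 5.93, so pH = 14.00 - 5.93 = 8.07.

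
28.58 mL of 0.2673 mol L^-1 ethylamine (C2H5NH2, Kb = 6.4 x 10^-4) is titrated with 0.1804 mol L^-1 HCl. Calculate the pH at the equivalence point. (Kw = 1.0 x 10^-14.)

5.89

n(C2H5NH2) = 0.2673 x 0.02858 = 0.007639 mol; V(HCl) at equivalence = 0.007639/0.1804 = 0.04235 L.
At equivalence the base is fully converted to C2H5NH3+; total volume = 0.07093 L, so [C2H5NH3+] = 0.007639/0.07093 = 0.1077 M.
Ka(C2H5NH3+) = Kw/Kb = 1.0e-14 / 6.4 x 10^-4 = 1.56e-11.
[H^+] = sqrt(Ka x [C2H5NH3+]) = sqrt(1.56e-11 x 0.1077) = 1.30e-6 M.
pH = -log(1.30e-6) = 5.89.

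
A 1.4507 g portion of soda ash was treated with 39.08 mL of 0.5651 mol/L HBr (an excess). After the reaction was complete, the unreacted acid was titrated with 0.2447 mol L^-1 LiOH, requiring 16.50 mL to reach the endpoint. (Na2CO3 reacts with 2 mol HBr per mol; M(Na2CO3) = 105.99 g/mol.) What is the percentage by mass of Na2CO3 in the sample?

65.9%

Total n(HBr) added = 0.5651 x 0.03908 = 0.02208 mol.
n(LiOH) used = 0.2447 x 0.01650 = 0.004038 mol, which equals the excess n(HBr).
So n(HBr) consumed by the sample = 0.02208 - 0.004038 = 0.01805 mol.
n(Na2CO3) = 0.01805 / 2 = 0.009023 mol.
mass Na2CO3 = 0.009023 x 105.99 = 0.9564 g, so %Na2CO3 = 0.9564/1.4507 x 100 = 65.9%.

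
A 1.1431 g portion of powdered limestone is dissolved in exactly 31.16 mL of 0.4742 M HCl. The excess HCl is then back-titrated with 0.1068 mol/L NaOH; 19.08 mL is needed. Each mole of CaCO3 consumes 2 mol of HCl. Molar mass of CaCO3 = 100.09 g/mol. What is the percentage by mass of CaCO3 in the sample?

55.8%

Total n(HCl) added = 0.4742 x 0.03116 = 0.01478 mol.
n(NaOH) used = 0.1068 x 0.01908 = 0.002038 mol, which equals the excess n(HCl).
So n(HCl) consumed by the sample = 0.01478 - 0.002038 = 0.01274 mol.
n(CaCO3) = 0.01274 / 2 = 0.006369 mol.
mass CaCO3 = 0.006369 x 100.09 = 0.6375 g, so %CaCO3 = 0.6375/1.1431 x 100 = 55.8%.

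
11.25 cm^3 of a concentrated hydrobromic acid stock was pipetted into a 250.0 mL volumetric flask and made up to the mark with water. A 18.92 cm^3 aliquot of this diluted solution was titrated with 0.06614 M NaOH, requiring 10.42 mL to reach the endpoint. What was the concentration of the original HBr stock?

0.809 M

n(NaOH) = 0.06614 x 0.01042 = 0.0006892 mol.
n(HBr) in the aliquot = 0.0006892 mol.
[diluted HBr] = 0.0006892 / 0.01892 = 0.03643 M.
Dilution factor = 250.0/11.25 = 22.22, so [stock] = 0.03643 x 22.22 = 0.809 M.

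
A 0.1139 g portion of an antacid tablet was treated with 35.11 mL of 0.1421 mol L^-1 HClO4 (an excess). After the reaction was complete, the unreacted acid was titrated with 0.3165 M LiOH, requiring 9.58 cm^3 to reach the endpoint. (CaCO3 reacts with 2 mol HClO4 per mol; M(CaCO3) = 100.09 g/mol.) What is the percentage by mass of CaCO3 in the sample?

Total n(HClO4) added = 0.1421 x 0.03511 = 0.004989 mol.
n(LiOH) used = 0.3165 x 0.009580 = 0.003032 mol, which equals the excess n(HClO4).
So n(HClO4) consumed by the sample = 0.004989 - 0.003032 = 0.001957 mol.
n(CaCO3) = 0.001957 / 2 = 0.0009785 mol.
mass CaCO3 = 0.0009785 x 100.09 = 0.09794 g, so %CaCO3 = 0.09794/0.1139 x 100 = 86.0%.

86.0%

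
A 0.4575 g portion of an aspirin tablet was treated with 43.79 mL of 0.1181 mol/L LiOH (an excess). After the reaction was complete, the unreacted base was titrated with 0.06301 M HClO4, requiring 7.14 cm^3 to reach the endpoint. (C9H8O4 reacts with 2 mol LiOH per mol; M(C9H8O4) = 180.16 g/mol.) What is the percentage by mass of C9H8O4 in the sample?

Total n(LiOH) added = 0.1181 x 0.04379 = 0.005172 mol.
n(HClO4) used = 0.06301 x 0.007140 = 0.0004499 mol, which equals the excess n(LiOH).
So n(LiOH) consumed by the sample = 0.005172 - 0.0004499 = 0.004722 mol.
n(C9H8O4) = 0.004722 / 2 = 0.002361 mol.
mass C9H8O4 = 0.002361 x 180.16 = 0.4253 g, so %C9H8O4 = 0.4253/0.4575 x 100 = 93.0%.

93.0%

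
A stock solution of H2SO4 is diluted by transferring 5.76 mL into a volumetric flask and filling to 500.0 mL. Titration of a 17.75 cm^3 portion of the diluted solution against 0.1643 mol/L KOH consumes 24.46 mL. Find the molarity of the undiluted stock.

n(KOH) = 0.1643 x 0.02446 = 0.004019 mol.
n(H2SO4) in the aliquot = 0.004019 x 1/2 = 0.002009 mol.
[diluted H2SO4] = 0.002009 / 0.01775 = 0.1132 M.
Dilution factor = 500.0/5.760 = 86.81, so [stock] = 0.1132 x 86.81 = 9.83 M.

9.83 M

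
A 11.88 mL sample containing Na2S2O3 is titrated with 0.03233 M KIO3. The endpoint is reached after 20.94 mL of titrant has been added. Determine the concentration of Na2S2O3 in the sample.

n(KIO3) = 0.03233 x 0.02094 = 0.0006770 mol.
From the balanced equation, 1 mol KIO3 reacts with 6 mol Na2S2O3, so n(Na2S2O3) = 0.0006770 x 6/1 = 0.004062 mol.
[Na2S2O3] = 0.004062 / 0.01188 L = 0.342 M.

0.342 M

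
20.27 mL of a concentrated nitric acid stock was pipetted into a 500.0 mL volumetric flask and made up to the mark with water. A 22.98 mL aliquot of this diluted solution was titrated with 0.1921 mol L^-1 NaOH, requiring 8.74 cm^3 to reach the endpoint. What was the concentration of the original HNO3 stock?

n(NaOH) = 0.1921 x 0.008740 = 0.001679 mol.
n(HNO3) in the aliquot = 0.001679 mol.
[diluted HNO3] = 0.001679 / 0.02298 = 0.07306 M.
Dilution factor = 500.0/20.27 = 24.67, so [stock] = 0.07306 x 24.67 = 1.80 M.

1.80 M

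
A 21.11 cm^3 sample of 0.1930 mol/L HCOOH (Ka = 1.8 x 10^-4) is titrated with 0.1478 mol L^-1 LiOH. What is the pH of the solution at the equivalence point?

8.33

n(HCOOH) = 0.1930 x 0.02111 = 0.004074 mol; V(LiOH) at equivalence = 0.004074/0.1478 = 0.02757 L.
At equivalence all the acid is converted to HCOO-; total volume = 0.02111 + 0.02757 = 0.04868 L, so [HCOO-] = 0.004074/0.04868 = 0.08370 M.
Kb = Kw/Ka = 1.0e-14 / 1.8 x 10^-4 = 5.56e-11.
[OH^-] = sqrt(Kb x [HCOO-]) = sqrt(5.56e-11 x 0.08370) = 2.16e-6 M.
pOH = 5.67, so pH = 14.00 - 5.67 = 8.33.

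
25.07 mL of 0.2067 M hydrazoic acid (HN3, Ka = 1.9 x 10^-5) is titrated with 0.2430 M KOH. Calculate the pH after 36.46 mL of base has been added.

n(acid) = 0.2067 x 0.02507 = 0.005182 mol; n(KOH) added = 0.2430 x 0.03646 = 0.008860 mol.
Base is in excess by 0.008860 - 0.005182 = 0.003678 mol in a total volume of 0.06153 L.
[OH^-] = 0.003678/0.06153 = 0.05977 M, so pOH = 1.22 and pH = 14.00 - 1.22 = 12.78.

12.78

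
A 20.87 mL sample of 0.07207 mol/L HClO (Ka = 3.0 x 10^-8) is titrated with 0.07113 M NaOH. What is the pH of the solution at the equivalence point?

10.04

n(HClO) = 0.07207 x 0.02087 = 0.001504 mol; V(NaOH) at equivalence = 0.001504/0.07113 = 0.02115 L.
At equivalence all the acid is converted to ClO-; total volume = 0.02087 + 0.02115 = 0.04202 L, so [ClO-] = 0.001504/0.04202 = 0.03580 M.
Kb = Kw/Ka = 1.0e-14 / 3.0 x 10^-8 = 3.33e-7.
[OH^-] = sqrt(Kb x [ClO-]) = sqrt(3.33e-7 x 0.03580) = 0.000109 M.
pOH = 3.96, so pH = 14.00 - 3.96 = 10.04.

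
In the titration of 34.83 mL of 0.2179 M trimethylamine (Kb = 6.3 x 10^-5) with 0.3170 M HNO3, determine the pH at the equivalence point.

n((CH3)3N) = 0.2179 x 0.03483 = 0.007589 mol; V(HNO3) at equivalence = 0.007589/0.3170 = 0.02394 L.
At equivalence the base is fully converted to (CH3)3NH+; total volume = 0.05877 L, so [(CH3)3NH+] = 0.007589/0.05877 = 0.1291 M.
Ka((CH3)3NH+) = Kw/Kb = 1.0e-14 / 6.3 x 10^-5 = 1.59e-10.
[H^+] = sqrt(Ka x [(CH3)3NH+]) = sqrt(1.59e-10 x 0.1291) = 4.53e-6 M.
pH = -log(4.53e-6) = 5.34.

5.34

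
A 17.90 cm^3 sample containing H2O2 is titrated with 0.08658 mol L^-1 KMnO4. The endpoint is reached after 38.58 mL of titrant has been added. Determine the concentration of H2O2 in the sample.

n(KMnO4) = 0.08658 x 0.03858 = 0.003340 mol.
From the balanced equation, 2 mol KMnO4 reacts with 5 mol H2O2, so n(H2O2) = 0.003340 x 5/2 = 0.008351 mol.
[H2O2] = 0.008351 / 0.01790 L = 0.467 M.

0.467 M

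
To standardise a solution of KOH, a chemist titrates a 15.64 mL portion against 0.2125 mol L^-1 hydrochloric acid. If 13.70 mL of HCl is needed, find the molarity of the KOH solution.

n(HCl) delivered = 0.2125 x 0.01370 = 0.002911 mol.
For a 1:1 reaction, n(KOH) = 0.002911 mol.
[KOH] = 0.002911 mol / 0.01564 L = 0.186 M.

0.186 M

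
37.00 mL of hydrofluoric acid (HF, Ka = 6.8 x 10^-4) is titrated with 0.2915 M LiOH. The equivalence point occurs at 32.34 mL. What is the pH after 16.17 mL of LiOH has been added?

3.17

16.17 mL is exactly half the equivalence volume (32.34/2), i.e. the half-equivalence point.
There, n(HA) = n(A^-), so pH = pKa = -log(6.8 x 10^-4) = 3.17.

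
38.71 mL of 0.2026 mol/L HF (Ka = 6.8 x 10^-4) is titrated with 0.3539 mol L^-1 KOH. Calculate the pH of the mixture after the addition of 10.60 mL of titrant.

Initial n(HF) = 0.2026 x 0.03871 = 0.007843 mol.
n(KOH) added = 0.3539 x 0.01060 = 0.003751 mol, converting that many moles of HF to F-.
Remaining n(HF) = 0.004091 mol; n(F-) = 0.003751 mol.
By Henderson-Hasselbalch, pH = pKa + log([A^-]/[HA]) = 3.17 + log(0.003751/0.004091) = 3.17 + (-0.04) = 3.13.

3.13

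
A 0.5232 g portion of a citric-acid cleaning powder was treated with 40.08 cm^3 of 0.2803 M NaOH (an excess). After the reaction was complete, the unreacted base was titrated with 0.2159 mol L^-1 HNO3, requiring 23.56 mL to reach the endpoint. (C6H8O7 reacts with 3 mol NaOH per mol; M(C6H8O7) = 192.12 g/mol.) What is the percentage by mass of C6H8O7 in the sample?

Total n(NaOH) added = 0.2803 x 0.04008 = 0.01123 mol.
n(HNO3) used = 0.2159 x 0.02356 = 0.005087 mol, which equals the excess n(NaOH).
So n(NaOH) consumed by the sample = 0.01123 - 0.005087 = 0.006148 mol.
n(C6H8O7) = 0.006148 / 3 = 0.002049 mol.
mass C6H8O7 = 0.002049 x 192.12 = 0.3937 g, so %C6H8O7 = 0.3937/0.5232 x 100 = 75.2%.

75.2%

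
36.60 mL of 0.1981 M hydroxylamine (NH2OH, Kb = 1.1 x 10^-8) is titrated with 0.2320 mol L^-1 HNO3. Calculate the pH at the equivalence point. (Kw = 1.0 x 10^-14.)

n(NH2OH) = 0.1981 x 0.03660 = 0.007250 mol; V(HNO3) at equivalence = 0.007250/0.2320 = 0.03125 L.
At equivalence the base is fully converted to NH3OH+; total volume = 0.06785 L, so [NH3OH+] = 0.007250/0.06785 = 0.1069 M.
Ka(NH3OH+) = Kw/Kb = 1.0e-14 / 1.1 x 10^-8 = 9.09e-7.
[H^+] = sqrt(Ka x [NH3OH+]) = sqrt(9.09e-7 x 0.1069) = 0.000312 M.
pH = -log(0.000312) = 3.51.

3.51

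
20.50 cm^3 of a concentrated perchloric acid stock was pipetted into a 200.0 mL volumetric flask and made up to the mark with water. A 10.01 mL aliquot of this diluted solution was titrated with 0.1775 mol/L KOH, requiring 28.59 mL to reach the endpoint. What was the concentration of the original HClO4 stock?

4.95 M

n(KOH) = 0.1775 x 0.02859 = 0.005075 mol.
n(HClO4) in the aliquot = 0.005075 mol.
[diluted HClO4] = 0.005075 / 0.01001 = 0.5070 M.
Dilution factor = 200.0/20.50 = 9.756, so [stock] = 0.5070 x 9.756 = 4.95 M.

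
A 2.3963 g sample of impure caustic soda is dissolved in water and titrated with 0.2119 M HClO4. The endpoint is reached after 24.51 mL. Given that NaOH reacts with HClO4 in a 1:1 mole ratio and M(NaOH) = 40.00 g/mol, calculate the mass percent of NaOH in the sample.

8.67%

n(HClO4) = 0.2119 x 0.02451 = 0.005194 mol.
n(NaOH) = 0.005194 / 1 = 0.005194 mol.
mass of NaOH = 0.005194 x 40.00 = 0.2077 g.
% purity = 0.2077 / 2.3963 x 100 = 8.67%.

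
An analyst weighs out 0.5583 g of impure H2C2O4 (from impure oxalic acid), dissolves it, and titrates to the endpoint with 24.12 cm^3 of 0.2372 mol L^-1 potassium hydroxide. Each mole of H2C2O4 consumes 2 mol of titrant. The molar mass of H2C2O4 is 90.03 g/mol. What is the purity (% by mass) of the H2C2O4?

46.1%

n(KOH) = 0.2372 x 0.02412 = 0.005721 mol.
n(H2C2O4) = 0.005721 / 2 = 0.002861 mol.
mass of H2C2O4 = 0.002861 x 90.03 = 0.2575 g.
% purity = 0.2575 / 0.5583 x 100 = 46.1%.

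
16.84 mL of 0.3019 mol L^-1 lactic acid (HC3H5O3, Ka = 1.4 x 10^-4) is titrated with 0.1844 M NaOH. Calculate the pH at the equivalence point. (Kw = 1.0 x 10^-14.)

8.46

n(HC3H5O3) = 0.3019 x 0.01684 = 0.005084 mol; V(NaOH) at equivalence = 0.005084/0.1844 = 0.02757 L.
At equivalence all the acid is converted to C3H5O3-; total volume = 0.01684 + 0.02757 = 0.04441 L, so [C3H5O3-] = 0.005084/0.04441 = 0.1145 M.
Kb = Kw/Ka = 1.0e-14 / 1.4 x 10^-4 = 7.14e-11.
[OH^-] = sqrt(Kb x [C3H5O3-]) = sqrt(7.14e-11 x 0.1145) = 2.86e-6 M.
pOH = 5.54, so pH = 14.00 - 5.54 = 8.46.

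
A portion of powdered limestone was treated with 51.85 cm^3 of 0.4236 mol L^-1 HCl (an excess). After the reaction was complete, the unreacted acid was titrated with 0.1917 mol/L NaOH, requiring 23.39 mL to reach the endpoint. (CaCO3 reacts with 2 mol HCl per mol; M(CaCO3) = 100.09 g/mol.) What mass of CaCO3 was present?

0.875 g

Total n(HCl) added = 0.4236 x 0.05185 = 0.02196 mol.
n(NaOH) used = 0.1917 x 0.02339 = 0.004484 mol, which equals the excess n(HCl).
So n(HCl) consumed by the sample = 0.02196 - 0.004484 = 0.01748 mol.
n(CaCO3) = 0.01748 / 2 = 0.008740 mol.
mass = 0.008740 mol x 100.09 g/mol = 0.875 g.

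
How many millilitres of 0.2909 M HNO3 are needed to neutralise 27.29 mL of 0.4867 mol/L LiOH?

45.7 mL

n(LiOH) = 0.4867 mol/L x 0.02729 L = 0.01328 mol.
At equivalence n(HNO3) = n(LiOH) = 0.01328 mol.
V(HNO3) = 0.01328 / 0.2909 = 0.04566 L = 45.7 mL.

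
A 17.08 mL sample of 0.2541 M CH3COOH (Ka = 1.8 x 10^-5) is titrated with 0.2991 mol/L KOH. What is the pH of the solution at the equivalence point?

8.94

n(CH3COOH) = 0.2541 x 0.01708 = 0.004340 mol; V(KOH) at equivalence = 0.004340/0.2991 = 0.01451 L.
At equivalence all the acid is converted to CH3COO-; total volume = 0.01708 + 0.01451 = 0.03159 L, so [CH3COO-] = 0.004340/0.03159 = 0.1374 M.
Kb = Kw/Ka = 1.0e-14 / 1.8 x 10^-5 = 5.56e-10.
[OH^-] = sqrt(Kb x [CH3COO-]) = sqrt(5.56e-10 x 0.1374) = 8.74e-6 M.
pOH = 5.06, so pH = 14.00 - 5.06 = 8.94.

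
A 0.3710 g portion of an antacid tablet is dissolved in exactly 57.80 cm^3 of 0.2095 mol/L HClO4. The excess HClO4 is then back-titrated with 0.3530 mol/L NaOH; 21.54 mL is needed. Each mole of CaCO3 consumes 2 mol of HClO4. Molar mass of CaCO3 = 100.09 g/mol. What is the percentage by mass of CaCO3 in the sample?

Total n(HClO4) added = 0.2095 x 0.05780 = 0.01211 mol.
n(NaOH) used = 0.3530 x 0.02154 = 0.007604 mol, which equals the excess n(HClO4).
So n(HClO4) consumed by the sample = 0.01211 - 0.007604 = 0.004505 mol.
n(CaCO3) = 0.004505 / 2 = 0.002253 mol.
mass CaCO3 = 0.002253 x 100.09 = 0.2255 g, so %CaCO3 = 0.2255/0.3710 x 100 = 60.8%.

60.8%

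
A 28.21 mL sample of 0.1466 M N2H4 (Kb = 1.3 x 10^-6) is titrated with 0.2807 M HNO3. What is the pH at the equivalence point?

4.57

n(N2H4) = 0.1466 x 0.02821 = 0.004136 mol; V(HNO3) at equivalence = 0.004136/0.2807 = 0.01473 L.
At equivalence the base is fully converted to N2H5+; total volume = 0.04294 L, so [N2H5+] = 0.004136/0.04294 = 0.09630 M.
Ka(N2H5+) = Kw/Kb = 1.0e-14 / 1.3 x 10^-6 = 7.69e-9.
[H^+] = sqrt(Ka x [N2H5+]) = sqrt(7.69e-9 x 0.09630) = 2.72e-5 M.
pH = -log(2.72e-5) = 4.57.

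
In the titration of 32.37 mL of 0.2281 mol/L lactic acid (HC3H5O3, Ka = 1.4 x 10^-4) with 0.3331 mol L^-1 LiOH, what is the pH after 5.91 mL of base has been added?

Initial n(HC3H5O3) = 0.2281 x 0.03237 = 0.007384 mol.
n(LiOH) added = 0.3331 x 0.005910 = 0.001969 mol, converting that many moles of HC3H5O3 to C3H5O3-.
Remaining n(HC3H5O3) = 0.005415 mol; n(C3H5O3-) = 0.001969 mol.
By Henderson-Hasselbalch, pH = pKa + log([A^-]/[HA]) = 3.85 + log(0.001969/0.005415) = 3.85 + (-0.44) = 3.41.

3.41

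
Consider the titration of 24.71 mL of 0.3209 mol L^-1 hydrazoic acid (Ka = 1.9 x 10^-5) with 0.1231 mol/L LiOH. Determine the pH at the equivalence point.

n(HN3) = 0.3209 x 0.02471 = 0.007929 mol; V(LiOH) at equivalence = 0.007929/0.1231 = 0.06441 L.
At equivalence all the acid is converted to N3-; total volume = 0.02471 + 0.06441 = 0.08912 L, so [N3-] = 0.007929/0.08912 = 0.08897 M.
Kb = Kw/Ka = 1.0e-14 / 1.9 x 10^-5 = 5.26e-10.
[OH^-] = sqrt(Kb x [N3-]) = sqrt(5.26e-10 x 0.08897) = 6.84e-6 M.
pOH = 5.16, so pH = 14.00 - 5.16 = 8.84.

8.84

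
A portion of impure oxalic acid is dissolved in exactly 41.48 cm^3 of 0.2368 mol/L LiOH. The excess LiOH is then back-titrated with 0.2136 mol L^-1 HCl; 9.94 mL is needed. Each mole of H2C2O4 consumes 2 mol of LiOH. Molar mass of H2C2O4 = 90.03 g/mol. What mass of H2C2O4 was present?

0.347 g

Total n(LiOH) added = 0.2368 x 0.04148 = 0.009822 mol.
n(HCl) used = 0.2136 x 0.009940 = 0.002123 mol, which equals the excess n(LiOH).
So n(LiOH) consumed by the sample = 0.009822 - 0.002123 = 0.007699 mol.
n(H2C2O4) = 0.007699 / 2 = 0.003850 mol.
mass = 0.003850 mol x 90.03 g/mol = 0.347 g.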